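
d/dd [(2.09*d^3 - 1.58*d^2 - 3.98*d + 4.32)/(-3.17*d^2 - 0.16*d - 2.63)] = (-6.6253*d^4 - 0.668799999999999*d^3 - 28.8539*d^2 + 35.6996*d + 11.1586)/(10.0489*d^4 + 1.0144*d^3 + 16.6998*d^2 + 0.8416*d + 6.9169)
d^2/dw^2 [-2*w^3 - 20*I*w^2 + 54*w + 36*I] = -12*w - 40*I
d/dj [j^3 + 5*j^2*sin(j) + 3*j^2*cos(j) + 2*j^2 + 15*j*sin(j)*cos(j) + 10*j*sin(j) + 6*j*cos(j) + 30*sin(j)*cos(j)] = -3*j^2*sin(j) + 5*j^2*cos(j) + 3*j^2 + 4*j*sin(j) + 16*j*cos(j) + 15*j*cos(2*j) + 4*j + 10*sin(j) + 15*sin(2*j)/2 + 6*cos(j) + 30*cos(2*j)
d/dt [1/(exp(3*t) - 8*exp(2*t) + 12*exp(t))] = (-3*exp(2*t) + 16*exp(t) - 12)*exp(-t)/(exp(2*t) - 8*exp(t) + 12)^2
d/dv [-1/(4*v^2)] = 1/(2*v^3)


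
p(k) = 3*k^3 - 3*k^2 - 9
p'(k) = 9*k^2 - 6*k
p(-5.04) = -469.28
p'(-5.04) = 258.85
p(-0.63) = -10.94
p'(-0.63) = 7.35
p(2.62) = 24.36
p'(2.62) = 46.06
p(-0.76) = -12.05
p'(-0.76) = 9.76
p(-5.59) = -626.77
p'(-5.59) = 314.77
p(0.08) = -9.02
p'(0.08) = -0.42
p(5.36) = 366.78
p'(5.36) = 226.41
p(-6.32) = -886.14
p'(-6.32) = 397.40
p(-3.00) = -117.00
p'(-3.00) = 99.00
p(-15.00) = -10809.00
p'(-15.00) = 2115.00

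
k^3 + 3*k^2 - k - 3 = (k - 1)*(k + 1)*(k + 3)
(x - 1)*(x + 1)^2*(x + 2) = x^4 + 3*x^3 + x^2 - 3*x - 2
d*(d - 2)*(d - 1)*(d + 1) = d^4 - 2*d^3 - d^2 + 2*d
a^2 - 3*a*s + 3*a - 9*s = (a + 3)*(a - 3*s)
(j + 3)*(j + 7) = j^2 + 10*j + 21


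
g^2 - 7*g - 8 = (g - 8)*(g + 1)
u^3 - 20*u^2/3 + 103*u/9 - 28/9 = (u - 4)*(u - 7/3)*(u - 1/3)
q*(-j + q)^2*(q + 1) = j^2*q^2 + j^2*q - 2*j*q^3 - 2*j*q^2 + q^4 + q^3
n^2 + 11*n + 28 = (n + 4)*(n + 7)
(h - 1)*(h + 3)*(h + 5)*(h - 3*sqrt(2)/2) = h^4 - 3*sqrt(2)*h^3/2 + 7*h^3 - 21*sqrt(2)*h^2/2 + 7*h^2 - 15*h - 21*sqrt(2)*h/2 + 45*sqrt(2)/2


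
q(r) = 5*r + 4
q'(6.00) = 5.00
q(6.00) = 34.00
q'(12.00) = 5.00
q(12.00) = 64.00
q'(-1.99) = 5.00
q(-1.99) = -5.95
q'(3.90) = 5.00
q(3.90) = 23.50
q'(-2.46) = 5.00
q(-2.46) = -8.30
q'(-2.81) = 5.00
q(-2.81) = -10.05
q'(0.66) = 5.00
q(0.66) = 7.30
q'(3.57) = 5.00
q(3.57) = 21.85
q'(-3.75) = 5.00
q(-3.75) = -14.75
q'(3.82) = 5.00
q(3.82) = 23.10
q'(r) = 5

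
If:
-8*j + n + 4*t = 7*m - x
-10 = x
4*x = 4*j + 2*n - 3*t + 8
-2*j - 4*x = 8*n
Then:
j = 6*t/7 - 116/7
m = 922/49 - 43*t/98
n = 64/7 - 3*t/14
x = -10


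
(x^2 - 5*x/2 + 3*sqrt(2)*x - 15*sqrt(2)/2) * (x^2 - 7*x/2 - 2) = x^4 - 6*x^3 + 3*sqrt(2)*x^3 - 18*sqrt(2)*x^2 + 27*x^2/4 + 5*x + 81*sqrt(2)*x/4 + 15*sqrt(2)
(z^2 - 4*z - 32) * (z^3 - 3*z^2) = z^5 - 7*z^4 - 20*z^3 + 96*z^2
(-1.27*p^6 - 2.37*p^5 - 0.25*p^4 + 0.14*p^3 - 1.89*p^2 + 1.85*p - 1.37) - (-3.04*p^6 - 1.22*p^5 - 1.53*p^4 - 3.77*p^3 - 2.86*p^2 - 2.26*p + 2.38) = 1.77*p^6 - 1.15*p^5 + 1.28*p^4 + 3.91*p^3 + 0.97*p^2 + 4.11*p - 3.75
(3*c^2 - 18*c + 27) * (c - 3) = 3*c^3 - 27*c^2 + 81*c - 81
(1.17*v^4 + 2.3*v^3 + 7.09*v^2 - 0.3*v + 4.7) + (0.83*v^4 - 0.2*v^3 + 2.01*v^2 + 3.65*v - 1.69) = 2.0*v^4 + 2.1*v^3 + 9.1*v^2 + 3.35*v + 3.01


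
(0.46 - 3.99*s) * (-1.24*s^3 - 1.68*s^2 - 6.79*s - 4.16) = 4.9476*s^4 + 6.1328*s^3 + 26.3193*s^2 + 13.475*s - 1.9136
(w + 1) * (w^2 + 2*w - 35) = w^3 + 3*w^2 - 33*w - 35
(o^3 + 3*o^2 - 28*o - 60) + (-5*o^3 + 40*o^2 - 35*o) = -4*o^3 + 43*o^2 - 63*o - 60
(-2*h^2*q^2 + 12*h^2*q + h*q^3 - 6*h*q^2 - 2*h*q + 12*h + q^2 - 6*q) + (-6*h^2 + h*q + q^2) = -2*h^2*q^2 + 12*h^2*q - 6*h^2 + h*q^3 - 6*h*q^2 - h*q + 12*h + 2*q^2 - 6*q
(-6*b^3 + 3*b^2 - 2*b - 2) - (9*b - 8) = -6*b^3 + 3*b^2 - 11*b + 6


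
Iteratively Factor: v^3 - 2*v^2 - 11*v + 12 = (v - 4)*(v^2 + 2*v - 3) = (v - 4)*(v - 1)*(v + 3)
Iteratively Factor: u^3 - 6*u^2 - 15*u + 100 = (u + 4)*(u^2 - 10*u + 25) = (u - 5)*(u + 4)*(u - 5)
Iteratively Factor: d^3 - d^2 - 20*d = (d)*(d^2 - d - 20) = d*(d - 5)*(d + 4)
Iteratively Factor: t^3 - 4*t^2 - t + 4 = (t + 1)*(t^2 - 5*t + 4) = (t - 1)*(t + 1)*(t - 4)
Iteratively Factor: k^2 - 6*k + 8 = (k - 2)*(k - 4)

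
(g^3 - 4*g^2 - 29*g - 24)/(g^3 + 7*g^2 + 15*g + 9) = (g - 8)/(g + 3)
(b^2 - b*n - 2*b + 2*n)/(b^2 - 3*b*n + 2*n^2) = (b - 2)/(b - 2*n)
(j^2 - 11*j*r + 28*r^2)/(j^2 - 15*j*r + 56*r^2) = (-j + 4*r)/(-j + 8*r)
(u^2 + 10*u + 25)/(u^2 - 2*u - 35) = (u + 5)/(u - 7)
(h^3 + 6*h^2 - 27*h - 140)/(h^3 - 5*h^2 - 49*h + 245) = (h + 4)/(h - 7)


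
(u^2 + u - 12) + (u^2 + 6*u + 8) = 2*u^2 + 7*u - 4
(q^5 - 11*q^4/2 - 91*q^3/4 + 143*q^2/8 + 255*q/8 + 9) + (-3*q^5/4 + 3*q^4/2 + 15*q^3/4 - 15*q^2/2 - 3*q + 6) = q^5/4 - 4*q^4 - 19*q^3 + 83*q^2/8 + 231*q/8 + 15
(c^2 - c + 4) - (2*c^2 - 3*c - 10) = -c^2 + 2*c + 14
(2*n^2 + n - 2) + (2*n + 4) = 2*n^2 + 3*n + 2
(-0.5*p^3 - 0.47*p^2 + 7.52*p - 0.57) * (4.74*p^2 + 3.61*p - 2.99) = -2.37*p^5 - 4.0328*p^4 + 35.4431*p^3 + 25.8507*p^2 - 24.5425*p + 1.7043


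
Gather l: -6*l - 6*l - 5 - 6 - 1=-12*l - 12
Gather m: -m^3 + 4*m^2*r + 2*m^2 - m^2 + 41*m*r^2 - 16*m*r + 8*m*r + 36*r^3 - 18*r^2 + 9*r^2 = -m^3 + m^2*(4*r + 1) + m*(41*r^2 - 8*r) + 36*r^3 - 9*r^2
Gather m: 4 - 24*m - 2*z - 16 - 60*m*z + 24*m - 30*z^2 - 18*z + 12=-60*m*z - 30*z^2 - 20*z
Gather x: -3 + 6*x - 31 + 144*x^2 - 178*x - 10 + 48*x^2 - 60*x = 192*x^2 - 232*x - 44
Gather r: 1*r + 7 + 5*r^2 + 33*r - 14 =5*r^2 + 34*r - 7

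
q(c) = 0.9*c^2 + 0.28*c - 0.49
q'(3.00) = 5.68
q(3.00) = 8.45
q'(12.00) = 21.88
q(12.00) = 132.47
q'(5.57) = 10.31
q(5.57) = 28.99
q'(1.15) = 2.35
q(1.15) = 1.02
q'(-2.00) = -3.32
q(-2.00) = 2.55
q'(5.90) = 10.90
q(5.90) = 32.49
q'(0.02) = 0.32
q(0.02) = -0.48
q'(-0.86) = -1.27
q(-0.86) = -0.07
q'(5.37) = 9.95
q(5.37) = 26.97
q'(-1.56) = -2.53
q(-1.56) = 1.26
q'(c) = 1.8*c + 0.28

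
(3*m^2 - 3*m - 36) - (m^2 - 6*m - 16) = 2*m^2 + 3*m - 20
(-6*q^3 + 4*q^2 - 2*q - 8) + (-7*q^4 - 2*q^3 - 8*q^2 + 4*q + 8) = -7*q^4 - 8*q^3 - 4*q^2 + 2*q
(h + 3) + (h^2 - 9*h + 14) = h^2 - 8*h + 17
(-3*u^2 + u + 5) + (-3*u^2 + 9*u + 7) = -6*u^2 + 10*u + 12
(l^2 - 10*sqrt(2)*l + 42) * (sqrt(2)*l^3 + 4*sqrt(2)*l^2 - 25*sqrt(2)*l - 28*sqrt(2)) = sqrt(2)*l^5 - 20*l^4 + 4*sqrt(2)*l^4 - 80*l^3 + 17*sqrt(2)*l^3 + 140*sqrt(2)*l^2 + 500*l^2 - 1050*sqrt(2)*l + 560*l - 1176*sqrt(2)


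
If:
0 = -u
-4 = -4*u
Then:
No Solution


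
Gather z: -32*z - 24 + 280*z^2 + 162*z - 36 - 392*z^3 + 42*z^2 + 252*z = -392*z^3 + 322*z^2 + 382*z - 60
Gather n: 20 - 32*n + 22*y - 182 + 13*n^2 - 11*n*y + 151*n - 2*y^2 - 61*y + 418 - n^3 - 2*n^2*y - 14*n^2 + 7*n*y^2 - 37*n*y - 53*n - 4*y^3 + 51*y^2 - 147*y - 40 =-n^3 + n^2*(-2*y - 1) + n*(7*y^2 - 48*y + 66) - 4*y^3 + 49*y^2 - 186*y + 216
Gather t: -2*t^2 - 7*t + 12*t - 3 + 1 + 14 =-2*t^2 + 5*t + 12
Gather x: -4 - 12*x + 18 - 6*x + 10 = 24 - 18*x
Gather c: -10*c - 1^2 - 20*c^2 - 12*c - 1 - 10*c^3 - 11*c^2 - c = -10*c^3 - 31*c^2 - 23*c - 2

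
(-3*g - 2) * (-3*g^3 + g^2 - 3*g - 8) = 9*g^4 + 3*g^3 + 7*g^2 + 30*g + 16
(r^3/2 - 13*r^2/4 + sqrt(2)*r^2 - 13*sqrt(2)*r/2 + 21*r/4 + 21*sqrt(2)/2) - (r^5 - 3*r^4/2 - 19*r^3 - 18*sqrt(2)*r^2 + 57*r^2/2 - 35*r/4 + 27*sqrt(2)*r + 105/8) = -r^5 + 3*r^4/2 + 39*r^3/2 - 127*r^2/4 + 19*sqrt(2)*r^2 - 67*sqrt(2)*r/2 + 14*r - 105/8 + 21*sqrt(2)/2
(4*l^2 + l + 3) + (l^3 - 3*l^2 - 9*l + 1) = l^3 + l^2 - 8*l + 4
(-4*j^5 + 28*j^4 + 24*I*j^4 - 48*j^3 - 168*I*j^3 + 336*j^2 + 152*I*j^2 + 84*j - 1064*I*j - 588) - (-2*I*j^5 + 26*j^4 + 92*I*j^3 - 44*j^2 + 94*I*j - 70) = -4*j^5 + 2*I*j^5 + 2*j^4 + 24*I*j^4 - 48*j^3 - 260*I*j^3 + 380*j^2 + 152*I*j^2 + 84*j - 1158*I*j - 518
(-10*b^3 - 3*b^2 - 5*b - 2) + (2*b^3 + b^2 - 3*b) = -8*b^3 - 2*b^2 - 8*b - 2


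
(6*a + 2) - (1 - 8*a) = 14*a + 1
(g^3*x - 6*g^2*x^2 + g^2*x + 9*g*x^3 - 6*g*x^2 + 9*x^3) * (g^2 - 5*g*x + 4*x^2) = g^5*x - 11*g^4*x^2 + g^4*x + 43*g^3*x^3 - 11*g^3*x^2 - 69*g^2*x^4 + 43*g^2*x^3 + 36*g*x^5 - 69*g*x^4 + 36*x^5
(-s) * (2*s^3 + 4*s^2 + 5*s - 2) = -2*s^4 - 4*s^3 - 5*s^2 + 2*s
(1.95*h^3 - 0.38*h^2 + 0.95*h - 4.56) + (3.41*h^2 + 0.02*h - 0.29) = 1.95*h^3 + 3.03*h^2 + 0.97*h - 4.85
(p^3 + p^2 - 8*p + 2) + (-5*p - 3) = p^3 + p^2 - 13*p - 1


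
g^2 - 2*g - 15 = (g - 5)*(g + 3)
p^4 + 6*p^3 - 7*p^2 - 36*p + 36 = (p - 2)*(p - 1)*(p + 3)*(p + 6)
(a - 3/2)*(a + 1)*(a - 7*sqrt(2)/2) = a^3 - 7*sqrt(2)*a^2/2 - a^2/2 - 3*a/2 + 7*sqrt(2)*a/4 + 21*sqrt(2)/4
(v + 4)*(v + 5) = v^2 + 9*v + 20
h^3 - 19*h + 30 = (h - 3)*(h - 2)*(h + 5)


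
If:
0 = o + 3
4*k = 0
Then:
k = 0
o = -3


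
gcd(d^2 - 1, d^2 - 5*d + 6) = 1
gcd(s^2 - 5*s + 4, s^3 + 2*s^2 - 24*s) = s - 4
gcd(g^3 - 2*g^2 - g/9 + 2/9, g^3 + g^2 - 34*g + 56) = g - 2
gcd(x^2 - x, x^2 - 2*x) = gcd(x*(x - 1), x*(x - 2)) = x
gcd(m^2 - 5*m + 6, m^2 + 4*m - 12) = m - 2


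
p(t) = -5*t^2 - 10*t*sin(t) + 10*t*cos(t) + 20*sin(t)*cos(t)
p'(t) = -10*t*sin(t) - 10*t*cos(t) - 10*t - 20*sin(t)^2 - 10*sin(t) + 20*cos(t)^2 + 10*cos(t)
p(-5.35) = -122.41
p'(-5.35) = 120.43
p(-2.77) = -15.85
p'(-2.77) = 0.87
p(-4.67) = -61.25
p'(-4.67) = 61.04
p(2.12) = -60.53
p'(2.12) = -51.07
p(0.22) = 5.68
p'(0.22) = 20.84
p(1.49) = -23.14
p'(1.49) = -59.85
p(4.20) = -63.64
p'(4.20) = 8.62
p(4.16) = -64.01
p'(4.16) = 9.92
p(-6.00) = -215.48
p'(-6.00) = 158.06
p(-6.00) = -215.48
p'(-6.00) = 158.06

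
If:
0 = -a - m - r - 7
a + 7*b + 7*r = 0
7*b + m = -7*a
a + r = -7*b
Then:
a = 7/5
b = -1/5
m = -42/5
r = 0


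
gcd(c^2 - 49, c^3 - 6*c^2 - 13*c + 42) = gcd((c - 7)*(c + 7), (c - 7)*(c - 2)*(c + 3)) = c - 7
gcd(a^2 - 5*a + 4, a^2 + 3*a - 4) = a - 1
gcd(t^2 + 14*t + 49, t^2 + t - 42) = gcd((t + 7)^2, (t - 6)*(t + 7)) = t + 7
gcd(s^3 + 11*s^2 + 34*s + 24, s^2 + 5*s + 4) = s^2 + 5*s + 4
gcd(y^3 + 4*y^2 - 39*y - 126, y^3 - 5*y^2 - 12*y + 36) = y^2 - 3*y - 18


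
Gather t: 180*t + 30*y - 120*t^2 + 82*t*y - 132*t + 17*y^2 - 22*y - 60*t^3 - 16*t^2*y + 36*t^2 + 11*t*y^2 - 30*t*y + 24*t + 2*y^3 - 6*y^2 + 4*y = -60*t^3 + t^2*(-16*y - 84) + t*(11*y^2 + 52*y + 72) + 2*y^3 + 11*y^2 + 12*y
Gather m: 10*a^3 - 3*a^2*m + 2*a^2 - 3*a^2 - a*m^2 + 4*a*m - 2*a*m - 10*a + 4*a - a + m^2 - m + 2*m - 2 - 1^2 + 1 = 10*a^3 - a^2 - 7*a + m^2*(1 - a) + m*(-3*a^2 + 2*a + 1) - 2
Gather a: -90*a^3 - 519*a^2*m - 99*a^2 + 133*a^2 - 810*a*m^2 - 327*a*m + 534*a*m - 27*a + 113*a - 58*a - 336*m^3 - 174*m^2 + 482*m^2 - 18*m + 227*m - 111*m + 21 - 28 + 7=-90*a^3 + a^2*(34 - 519*m) + a*(-810*m^2 + 207*m + 28) - 336*m^3 + 308*m^2 + 98*m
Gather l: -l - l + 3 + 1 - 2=2 - 2*l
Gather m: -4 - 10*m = -10*m - 4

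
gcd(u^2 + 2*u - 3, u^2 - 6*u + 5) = u - 1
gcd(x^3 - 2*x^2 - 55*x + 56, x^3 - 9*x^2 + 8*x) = x^2 - 9*x + 8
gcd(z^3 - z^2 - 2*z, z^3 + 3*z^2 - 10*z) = z^2 - 2*z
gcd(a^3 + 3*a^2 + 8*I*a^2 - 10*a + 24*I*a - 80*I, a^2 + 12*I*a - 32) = a + 8*I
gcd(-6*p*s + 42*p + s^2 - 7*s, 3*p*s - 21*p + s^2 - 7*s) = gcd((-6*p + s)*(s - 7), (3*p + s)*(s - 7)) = s - 7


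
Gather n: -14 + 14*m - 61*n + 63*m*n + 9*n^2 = 14*m + 9*n^2 + n*(63*m - 61) - 14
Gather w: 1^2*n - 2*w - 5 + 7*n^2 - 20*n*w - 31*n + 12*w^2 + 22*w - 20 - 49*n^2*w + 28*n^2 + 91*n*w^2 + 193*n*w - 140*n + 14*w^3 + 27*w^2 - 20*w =35*n^2 - 170*n + 14*w^3 + w^2*(91*n + 39) + w*(-49*n^2 + 173*n) - 25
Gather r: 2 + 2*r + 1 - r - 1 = r + 2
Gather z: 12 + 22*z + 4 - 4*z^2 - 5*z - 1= -4*z^2 + 17*z + 15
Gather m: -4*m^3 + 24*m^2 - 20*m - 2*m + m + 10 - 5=-4*m^3 + 24*m^2 - 21*m + 5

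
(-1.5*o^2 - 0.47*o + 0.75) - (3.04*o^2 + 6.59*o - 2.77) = -4.54*o^2 - 7.06*o + 3.52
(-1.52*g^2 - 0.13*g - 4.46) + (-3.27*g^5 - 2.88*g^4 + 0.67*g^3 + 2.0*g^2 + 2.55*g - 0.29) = -3.27*g^5 - 2.88*g^4 + 0.67*g^3 + 0.48*g^2 + 2.42*g - 4.75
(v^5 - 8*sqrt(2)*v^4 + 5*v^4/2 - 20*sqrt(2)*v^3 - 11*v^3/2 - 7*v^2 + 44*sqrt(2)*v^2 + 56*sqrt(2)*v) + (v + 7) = v^5 - 8*sqrt(2)*v^4 + 5*v^4/2 - 20*sqrt(2)*v^3 - 11*v^3/2 - 7*v^2 + 44*sqrt(2)*v^2 + v + 56*sqrt(2)*v + 7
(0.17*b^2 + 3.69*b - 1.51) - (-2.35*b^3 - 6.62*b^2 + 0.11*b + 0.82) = 2.35*b^3 + 6.79*b^2 + 3.58*b - 2.33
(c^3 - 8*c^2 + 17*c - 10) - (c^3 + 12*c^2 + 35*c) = -20*c^2 - 18*c - 10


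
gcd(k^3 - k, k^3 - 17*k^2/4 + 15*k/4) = k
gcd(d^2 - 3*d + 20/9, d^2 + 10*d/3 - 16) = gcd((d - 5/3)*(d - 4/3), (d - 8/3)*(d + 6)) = 1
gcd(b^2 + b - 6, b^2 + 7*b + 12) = b + 3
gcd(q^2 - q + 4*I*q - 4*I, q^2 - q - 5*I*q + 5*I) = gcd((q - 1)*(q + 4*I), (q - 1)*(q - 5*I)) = q - 1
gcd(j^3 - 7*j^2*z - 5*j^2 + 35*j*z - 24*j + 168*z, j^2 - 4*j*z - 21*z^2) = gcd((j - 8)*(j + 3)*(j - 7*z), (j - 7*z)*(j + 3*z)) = -j + 7*z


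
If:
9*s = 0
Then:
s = 0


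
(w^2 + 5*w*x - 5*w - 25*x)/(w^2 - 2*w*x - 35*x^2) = (5 - w)/(-w + 7*x)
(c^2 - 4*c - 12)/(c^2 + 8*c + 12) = (c - 6)/(c + 6)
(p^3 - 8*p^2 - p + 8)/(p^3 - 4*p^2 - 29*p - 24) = (p - 1)/(p + 3)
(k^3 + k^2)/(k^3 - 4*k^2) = (k + 1)/(k - 4)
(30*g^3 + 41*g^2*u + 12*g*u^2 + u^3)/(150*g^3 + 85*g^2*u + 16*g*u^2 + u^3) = (g + u)/(5*g + u)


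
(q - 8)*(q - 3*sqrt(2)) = q^2 - 8*q - 3*sqrt(2)*q + 24*sqrt(2)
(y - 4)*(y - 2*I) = y^2 - 4*y - 2*I*y + 8*I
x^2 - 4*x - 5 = (x - 5)*(x + 1)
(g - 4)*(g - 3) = g^2 - 7*g + 12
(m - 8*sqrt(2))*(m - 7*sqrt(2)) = m^2 - 15*sqrt(2)*m + 112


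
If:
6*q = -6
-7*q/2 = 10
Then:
No Solution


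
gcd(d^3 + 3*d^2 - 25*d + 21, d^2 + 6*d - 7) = d^2 + 6*d - 7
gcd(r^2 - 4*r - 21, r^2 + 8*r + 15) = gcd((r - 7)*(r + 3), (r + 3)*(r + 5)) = r + 3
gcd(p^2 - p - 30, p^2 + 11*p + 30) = p + 5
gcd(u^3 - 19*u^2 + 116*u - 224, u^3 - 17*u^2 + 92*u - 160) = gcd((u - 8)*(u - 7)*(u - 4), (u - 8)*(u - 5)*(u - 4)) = u^2 - 12*u + 32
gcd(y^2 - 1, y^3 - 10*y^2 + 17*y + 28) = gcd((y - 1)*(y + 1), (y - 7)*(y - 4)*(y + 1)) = y + 1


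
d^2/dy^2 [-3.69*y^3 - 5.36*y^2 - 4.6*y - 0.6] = -22.14*y - 10.72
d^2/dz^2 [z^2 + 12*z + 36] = 2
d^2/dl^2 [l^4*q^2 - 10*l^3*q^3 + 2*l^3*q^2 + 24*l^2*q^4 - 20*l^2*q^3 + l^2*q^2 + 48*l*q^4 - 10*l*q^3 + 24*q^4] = q^2*(12*l^2 - 60*l*q + 12*l + 48*q^2 - 40*q + 2)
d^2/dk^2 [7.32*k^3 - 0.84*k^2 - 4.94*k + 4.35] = 43.92*k - 1.68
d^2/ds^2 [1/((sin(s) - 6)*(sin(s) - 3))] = (-4*sin(s)^4 + 27*sin(s)^3 - 3*sin(s)^2 - 216*sin(s) + 126)/((sin(s) - 6)^3*(sin(s) - 3)^3)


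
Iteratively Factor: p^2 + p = (p)*(p + 1)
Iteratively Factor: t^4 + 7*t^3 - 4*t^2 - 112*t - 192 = (t + 4)*(t^3 + 3*t^2 - 16*t - 48) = (t + 3)*(t + 4)*(t^2 - 16) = (t + 3)*(t + 4)^2*(t - 4)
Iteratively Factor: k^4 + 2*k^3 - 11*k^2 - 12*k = (k + 4)*(k^3 - 2*k^2 - 3*k) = (k + 1)*(k + 4)*(k^2 - 3*k) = k*(k + 1)*(k + 4)*(k - 3)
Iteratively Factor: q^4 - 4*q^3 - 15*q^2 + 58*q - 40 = (q - 5)*(q^3 + q^2 - 10*q + 8) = (q - 5)*(q - 1)*(q^2 + 2*q - 8) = (q - 5)*(q - 2)*(q - 1)*(q + 4)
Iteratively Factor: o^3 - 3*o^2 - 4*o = (o - 4)*(o^2 + o) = o*(o - 4)*(o + 1)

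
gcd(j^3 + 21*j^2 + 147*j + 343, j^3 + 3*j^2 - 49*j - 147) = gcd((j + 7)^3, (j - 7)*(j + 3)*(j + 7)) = j + 7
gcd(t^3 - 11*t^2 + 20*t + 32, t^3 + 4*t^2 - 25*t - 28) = t^2 - 3*t - 4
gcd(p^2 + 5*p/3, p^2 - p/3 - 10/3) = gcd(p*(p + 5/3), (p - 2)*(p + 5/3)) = p + 5/3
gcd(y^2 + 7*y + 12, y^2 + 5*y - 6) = 1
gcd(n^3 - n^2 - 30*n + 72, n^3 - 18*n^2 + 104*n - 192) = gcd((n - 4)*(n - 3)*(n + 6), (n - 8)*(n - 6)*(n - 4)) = n - 4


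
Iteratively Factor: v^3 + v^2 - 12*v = (v - 3)*(v^2 + 4*v) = (v - 3)*(v + 4)*(v)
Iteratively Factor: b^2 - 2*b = (b - 2)*(b)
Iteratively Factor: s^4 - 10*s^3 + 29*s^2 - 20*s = (s - 4)*(s^3 - 6*s^2 + 5*s) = (s - 4)*(s - 1)*(s^2 - 5*s) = (s - 5)*(s - 4)*(s - 1)*(s)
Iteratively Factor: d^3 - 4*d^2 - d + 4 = (d + 1)*(d^2 - 5*d + 4) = (d - 4)*(d + 1)*(d - 1)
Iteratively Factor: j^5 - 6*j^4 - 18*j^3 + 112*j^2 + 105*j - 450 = (j + 3)*(j^4 - 9*j^3 + 9*j^2 + 85*j - 150) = (j - 2)*(j + 3)*(j^3 - 7*j^2 - 5*j + 75) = (j - 5)*(j - 2)*(j + 3)*(j^2 - 2*j - 15) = (j - 5)*(j - 2)*(j + 3)^2*(j - 5)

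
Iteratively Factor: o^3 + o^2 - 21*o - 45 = (o - 5)*(o^2 + 6*o + 9) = (o - 5)*(o + 3)*(o + 3)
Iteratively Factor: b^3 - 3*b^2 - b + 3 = (b + 1)*(b^2 - 4*b + 3) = (b - 3)*(b + 1)*(b - 1)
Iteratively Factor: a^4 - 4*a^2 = (a)*(a^3 - 4*a) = a*(a + 2)*(a^2 - 2*a) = a^2*(a + 2)*(a - 2)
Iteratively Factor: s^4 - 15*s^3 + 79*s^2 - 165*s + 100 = (s - 1)*(s^3 - 14*s^2 + 65*s - 100) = (s - 4)*(s - 1)*(s^2 - 10*s + 25) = (s - 5)*(s - 4)*(s - 1)*(s - 5)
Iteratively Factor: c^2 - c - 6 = (c - 3)*(c + 2)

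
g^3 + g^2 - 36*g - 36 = (g - 6)*(g + 1)*(g + 6)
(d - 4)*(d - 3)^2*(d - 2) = d^4 - 12*d^3 + 53*d^2 - 102*d + 72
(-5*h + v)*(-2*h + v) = 10*h^2 - 7*h*v + v^2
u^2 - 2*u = u*(u - 2)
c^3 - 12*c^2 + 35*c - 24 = (c - 8)*(c - 3)*(c - 1)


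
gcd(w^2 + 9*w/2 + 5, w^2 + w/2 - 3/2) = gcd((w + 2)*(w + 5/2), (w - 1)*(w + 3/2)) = 1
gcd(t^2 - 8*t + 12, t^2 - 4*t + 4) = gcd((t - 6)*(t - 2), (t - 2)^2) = t - 2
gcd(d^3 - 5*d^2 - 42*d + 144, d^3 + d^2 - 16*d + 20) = 1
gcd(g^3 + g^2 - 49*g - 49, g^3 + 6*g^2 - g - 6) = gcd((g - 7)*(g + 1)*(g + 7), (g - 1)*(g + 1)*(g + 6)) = g + 1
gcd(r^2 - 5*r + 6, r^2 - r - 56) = 1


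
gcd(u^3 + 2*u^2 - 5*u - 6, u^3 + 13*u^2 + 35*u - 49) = 1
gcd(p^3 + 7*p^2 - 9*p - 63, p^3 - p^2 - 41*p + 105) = p^2 + 4*p - 21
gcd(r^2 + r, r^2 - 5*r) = r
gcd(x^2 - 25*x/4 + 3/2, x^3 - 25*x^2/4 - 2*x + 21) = x - 6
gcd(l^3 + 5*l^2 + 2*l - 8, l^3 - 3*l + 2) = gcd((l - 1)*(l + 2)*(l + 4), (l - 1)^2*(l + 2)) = l^2 + l - 2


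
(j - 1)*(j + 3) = j^2 + 2*j - 3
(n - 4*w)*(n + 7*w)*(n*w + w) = n^3*w + 3*n^2*w^2 + n^2*w - 28*n*w^3 + 3*n*w^2 - 28*w^3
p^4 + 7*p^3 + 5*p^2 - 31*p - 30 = (p - 2)*(p + 1)*(p + 3)*(p + 5)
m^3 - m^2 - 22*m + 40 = (m - 4)*(m - 2)*(m + 5)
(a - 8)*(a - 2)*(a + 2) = a^3 - 8*a^2 - 4*a + 32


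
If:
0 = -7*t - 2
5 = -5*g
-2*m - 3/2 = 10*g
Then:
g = -1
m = 17/4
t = -2/7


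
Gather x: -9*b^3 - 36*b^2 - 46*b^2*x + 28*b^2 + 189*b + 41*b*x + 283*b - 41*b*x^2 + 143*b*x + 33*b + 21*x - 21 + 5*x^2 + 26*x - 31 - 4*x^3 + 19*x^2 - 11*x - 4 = -9*b^3 - 8*b^2 + 505*b - 4*x^3 + x^2*(24 - 41*b) + x*(-46*b^2 + 184*b + 36) - 56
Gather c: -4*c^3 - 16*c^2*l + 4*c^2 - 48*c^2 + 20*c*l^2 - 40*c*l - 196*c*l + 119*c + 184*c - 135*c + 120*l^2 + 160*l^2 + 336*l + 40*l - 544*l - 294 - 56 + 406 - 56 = -4*c^3 + c^2*(-16*l - 44) + c*(20*l^2 - 236*l + 168) + 280*l^2 - 168*l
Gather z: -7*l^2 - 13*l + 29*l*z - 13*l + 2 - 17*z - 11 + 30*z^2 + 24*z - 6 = -7*l^2 - 26*l + 30*z^2 + z*(29*l + 7) - 15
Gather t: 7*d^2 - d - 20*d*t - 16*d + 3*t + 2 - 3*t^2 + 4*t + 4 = 7*d^2 - 17*d - 3*t^2 + t*(7 - 20*d) + 6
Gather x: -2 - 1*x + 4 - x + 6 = 8 - 2*x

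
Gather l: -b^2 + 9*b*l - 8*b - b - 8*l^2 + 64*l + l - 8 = -b^2 - 9*b - 8*l^2 + l*(9*b + 65) - 8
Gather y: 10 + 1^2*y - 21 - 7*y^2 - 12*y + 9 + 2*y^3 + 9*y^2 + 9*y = 2*y^3 + 2*y^2 - 2*y - 2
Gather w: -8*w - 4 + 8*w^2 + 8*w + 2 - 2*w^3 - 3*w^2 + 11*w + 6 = -2*w^3 + 5*w^2 + 11*w + 4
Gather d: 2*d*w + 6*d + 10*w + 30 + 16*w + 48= d*(2*w + 6) + 26*w + 78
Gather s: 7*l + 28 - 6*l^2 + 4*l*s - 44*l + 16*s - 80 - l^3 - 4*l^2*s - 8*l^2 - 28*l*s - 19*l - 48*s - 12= -l^3 - 14*l^2 - 56*l + s*(-4*l^2 - 24*l - 32) - 64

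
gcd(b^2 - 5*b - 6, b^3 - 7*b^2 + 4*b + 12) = b^2 - 5*b - 6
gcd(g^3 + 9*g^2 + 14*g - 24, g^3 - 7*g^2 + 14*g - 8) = g - 1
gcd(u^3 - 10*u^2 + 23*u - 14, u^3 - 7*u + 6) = u^2 - 3*u + 2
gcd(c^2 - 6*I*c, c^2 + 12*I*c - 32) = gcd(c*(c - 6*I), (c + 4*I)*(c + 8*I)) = 1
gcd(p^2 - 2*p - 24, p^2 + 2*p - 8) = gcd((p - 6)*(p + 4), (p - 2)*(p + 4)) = p + 4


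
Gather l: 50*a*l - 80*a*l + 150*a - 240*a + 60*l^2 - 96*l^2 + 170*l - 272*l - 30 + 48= -90*a - 36*l^2 + l*(-30*a - 102) + 18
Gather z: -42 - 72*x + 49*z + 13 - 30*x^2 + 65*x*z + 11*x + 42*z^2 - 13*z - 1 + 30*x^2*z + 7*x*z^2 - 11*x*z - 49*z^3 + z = -30*x^2 - 61*x - 49*z^3 + z^2*(7*x + 42) + z*(30*x^2 + 54*x + 37) - 30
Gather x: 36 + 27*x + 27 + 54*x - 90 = 81*x - 27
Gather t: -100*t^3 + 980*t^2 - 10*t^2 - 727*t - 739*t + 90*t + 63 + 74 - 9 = -100*t^3 + 970*t^2 - 1376*t + 128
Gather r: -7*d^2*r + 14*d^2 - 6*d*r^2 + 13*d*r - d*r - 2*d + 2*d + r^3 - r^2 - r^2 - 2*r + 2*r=14*d^2 + r^3 + r^2*(-6*d - 2) + r*(-7*d^2 + 12*d)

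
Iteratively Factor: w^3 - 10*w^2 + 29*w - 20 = (w - 1)*(w^2 - 9*w + 20) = (w - 4)*(w - 1)*(w - 5)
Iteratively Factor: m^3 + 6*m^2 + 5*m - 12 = (m - 1)*(m^2 + 7*m + 12) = (m - 1)*(m + 3)*(m + 4)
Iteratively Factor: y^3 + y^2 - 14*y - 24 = (y + 2)*(y^2 - y - 12) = (y - 4)*(y + 2)*(y + 3)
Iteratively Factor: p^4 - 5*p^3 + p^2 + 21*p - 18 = (p + 2)*(p^3 - 7*p^2 + 15*p - 9) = (p - 3)*(p + 2)*(p^2 - 4*p + 3) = (p - 3)*(p - 1)*(p + 2)*(p - 3)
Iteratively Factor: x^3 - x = (x + 1)*(x^2 - x) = (x - 1)*(x + 1)*(x)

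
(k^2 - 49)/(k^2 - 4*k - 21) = (k + 7)/(k + 3)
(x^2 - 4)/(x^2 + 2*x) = (x - 2)/x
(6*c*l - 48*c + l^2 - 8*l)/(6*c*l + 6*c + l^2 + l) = (l - 8)/(l + 1)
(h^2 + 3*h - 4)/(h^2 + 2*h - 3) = (h + 4)/(h + 3)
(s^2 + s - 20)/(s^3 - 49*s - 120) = (s - 4)/(s^2 - 5*s - 24)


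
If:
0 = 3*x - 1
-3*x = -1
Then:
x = 1/3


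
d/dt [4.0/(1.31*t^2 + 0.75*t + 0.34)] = (-10.48*t - 3.0)/(1.31*t^2 + 0.75*t + 0.34)^2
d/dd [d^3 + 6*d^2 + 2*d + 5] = 3*d^2 + 12*d + 2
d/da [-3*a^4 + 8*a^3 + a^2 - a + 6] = -12*a^3 + 24*a^2 + 2*a - 1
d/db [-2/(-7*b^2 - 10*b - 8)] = 4*(-7*b - 5)/(7*b^2 + 10*b + 8)^2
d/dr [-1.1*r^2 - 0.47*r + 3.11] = -2.2*r - 0.47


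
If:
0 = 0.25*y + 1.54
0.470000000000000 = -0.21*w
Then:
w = -2.24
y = -6.16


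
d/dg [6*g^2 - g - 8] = 12*g - 1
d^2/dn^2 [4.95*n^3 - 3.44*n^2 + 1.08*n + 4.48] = 29.7*n - 6.88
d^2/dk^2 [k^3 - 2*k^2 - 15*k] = 6*k - 4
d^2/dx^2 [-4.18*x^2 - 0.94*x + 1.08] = -8.36000000000000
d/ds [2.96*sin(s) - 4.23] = 2.96*cos(s)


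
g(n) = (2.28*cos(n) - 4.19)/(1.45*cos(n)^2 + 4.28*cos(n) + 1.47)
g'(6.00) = 0.17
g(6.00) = -0.29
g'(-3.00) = 0.47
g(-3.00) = 4.79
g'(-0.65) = 0.52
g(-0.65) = -0.41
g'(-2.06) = 268.12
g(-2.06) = 23.80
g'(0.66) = -0.53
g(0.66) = -0.42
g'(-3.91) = -10.24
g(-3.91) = 6.80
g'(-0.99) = 1.24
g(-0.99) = -0.69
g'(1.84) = -91.09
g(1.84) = -11.05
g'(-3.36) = -0.77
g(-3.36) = 4.84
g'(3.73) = 4.18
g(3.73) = 5.60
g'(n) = (2.9*sin(n)*cos(n) + 4.28*sin(n))*(2.28*cos(n) - 4.19)/(1.45*cos(n)^2 + 4.28*cos(n) + 1.47)^2 - 2.28*sin(n)/(1.45*cos(n)^2 + 4.28*cos(n) + 1.47) = (3.306*cos(n)^2 - 12.151*cos(n) - 21.2848)*sin(n)/(2.1025*cos(n)^4 + 12.412*cos(n)^3 + 22.5814*cos(n)^2 + 12.5832*cos(n) + 2.1609)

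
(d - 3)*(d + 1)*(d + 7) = d^3 + 5*d^2 - 17*d - 21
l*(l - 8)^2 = l^3 - 16*l^2 + 64*l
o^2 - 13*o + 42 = (o - 7)*(o - 6)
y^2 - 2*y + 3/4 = (y - 3/2)*(y - 1/2)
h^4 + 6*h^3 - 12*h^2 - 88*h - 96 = (h - 4)*(h + 2)^2*(h + 6)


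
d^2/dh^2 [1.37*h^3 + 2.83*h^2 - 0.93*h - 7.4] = 8.22*h + 5.66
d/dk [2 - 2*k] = -2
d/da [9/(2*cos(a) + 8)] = 9*sin(a)/(2*(cos(a) + 4)^2)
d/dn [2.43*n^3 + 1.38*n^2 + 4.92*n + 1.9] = 7.29*n^2 + 2.76*n + 4.92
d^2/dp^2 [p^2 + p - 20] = 2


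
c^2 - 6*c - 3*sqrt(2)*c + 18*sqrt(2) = (c - 6)*(c - 3*sqrt(2))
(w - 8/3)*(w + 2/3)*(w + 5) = w^3 + 3*w^2 - 106*w/9 - 80/9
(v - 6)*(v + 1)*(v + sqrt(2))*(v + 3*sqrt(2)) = v^4 - 5*v^3 + 4*sqrt(2)*v^3 - 20*sqrt(2)*v^2 - 24*sqrt(2)*v - 30*v - 36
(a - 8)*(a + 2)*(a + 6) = a^3 - 52*a - 96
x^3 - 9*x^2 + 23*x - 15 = (x - 5)*(x - 3)*(x - 1)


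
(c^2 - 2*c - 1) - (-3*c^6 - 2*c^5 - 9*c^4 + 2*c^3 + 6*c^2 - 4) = 3*c^6 + 2*c^5 + 9*c^4 - 2*c^3 - 5*c^2 - 2*c + 3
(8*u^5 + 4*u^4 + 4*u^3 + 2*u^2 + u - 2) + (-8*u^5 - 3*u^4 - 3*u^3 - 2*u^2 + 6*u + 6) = u^4 + u^3 + 7*u + 4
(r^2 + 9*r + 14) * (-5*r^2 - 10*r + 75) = -5*r^4 - 55*r^3 - 85*r^2 + 535*r + 1050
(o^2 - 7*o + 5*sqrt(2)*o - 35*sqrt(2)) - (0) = o^2 - 7*o + 5*sqrt(2)*o - 35*sqrt(2)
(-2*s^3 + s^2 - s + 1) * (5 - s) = 2*s^4 - 11*s^3 + 6*s^2 - 6*s + 5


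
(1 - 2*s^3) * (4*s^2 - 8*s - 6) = -8*s^5 + 16*s^4 + 12*s^3 + 4*s^2 - 8*s - 6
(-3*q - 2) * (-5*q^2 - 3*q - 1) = 15*q^3 + 19*q^2 + 9*q + 2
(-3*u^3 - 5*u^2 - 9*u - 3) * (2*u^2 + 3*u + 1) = -6*u^5 - 19*u^4 - 36*u^3 - 38*u^2 - 18*u - 3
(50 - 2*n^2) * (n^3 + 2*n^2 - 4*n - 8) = -2*n^5 - 4*n^4 + 58*n^3 + 116*n^2 - 200*n - 400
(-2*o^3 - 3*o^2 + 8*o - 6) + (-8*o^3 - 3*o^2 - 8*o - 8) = -10*o^3 - 6*o^2 - 14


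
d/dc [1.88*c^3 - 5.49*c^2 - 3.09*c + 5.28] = 5.64*c^2 - 10.98*c - 3.09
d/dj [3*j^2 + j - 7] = 6*j + 1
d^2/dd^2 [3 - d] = 0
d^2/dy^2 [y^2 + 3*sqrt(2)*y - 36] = 2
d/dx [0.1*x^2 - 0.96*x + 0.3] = 0.2*x - 0.96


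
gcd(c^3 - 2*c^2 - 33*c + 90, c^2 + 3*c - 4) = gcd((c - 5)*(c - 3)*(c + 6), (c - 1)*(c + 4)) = 1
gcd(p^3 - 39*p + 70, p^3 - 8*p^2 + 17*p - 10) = p^2 - 7*p + 10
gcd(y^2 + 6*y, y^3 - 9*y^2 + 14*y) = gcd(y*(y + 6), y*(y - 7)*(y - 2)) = y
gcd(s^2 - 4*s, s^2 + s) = s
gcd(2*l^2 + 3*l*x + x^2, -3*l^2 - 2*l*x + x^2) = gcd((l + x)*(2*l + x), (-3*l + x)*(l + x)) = l + x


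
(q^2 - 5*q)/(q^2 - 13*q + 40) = q/(q - 8)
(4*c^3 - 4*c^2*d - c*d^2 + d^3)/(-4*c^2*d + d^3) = (-c + d)/d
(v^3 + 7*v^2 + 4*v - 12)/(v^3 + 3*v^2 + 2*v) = (v^2 + 5*v - 6)/(v*(v + 1))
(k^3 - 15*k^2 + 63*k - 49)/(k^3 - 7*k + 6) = (k^2 - 14*k + 49)/(k^2 + k - 6)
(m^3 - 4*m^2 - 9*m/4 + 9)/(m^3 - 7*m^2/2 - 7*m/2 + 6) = (m - 3/2)/(m - 1)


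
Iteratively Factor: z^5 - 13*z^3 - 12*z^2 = (z - 4)*(z^4 + 4*z^3 + 3*z^2) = z*(z - 4)*(z^3 + 4*z^2 + 3*z) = z*(z - 4)*(z + 1)*(z^2 + 3*z) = z*(z - 4)*(z + 1)*(z + 3)*(z)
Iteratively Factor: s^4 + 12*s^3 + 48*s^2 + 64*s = (s + 4)*(s^3 + 8*s^2 + 16*s) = s*(s + 4)*(s^2 + 8*s + 16) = s*(s + 4)^2*(s + 4)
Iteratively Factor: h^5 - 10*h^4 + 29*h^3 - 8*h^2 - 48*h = (h - 3)*(h^4 - 7*h^3 + 8*h^2 + 16*h) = (h - 4)*(h - 3)*(h^3 - 3*h^2 - 4*h) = (h - 4)*(h - 3)*(h + 1)*(h^2 - 4*h) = h*(h - 4)*(h - 3)*(h + 1)*(h - 4)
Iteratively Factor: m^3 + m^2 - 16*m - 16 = (m + 4)*(m^2 - 3*m - 4) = (m + 1)*(m + 4)*(m - 4)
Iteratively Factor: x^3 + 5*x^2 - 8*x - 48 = (x + 4)*(x^2 + x - 12) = (x + 4)^2*(x - 3)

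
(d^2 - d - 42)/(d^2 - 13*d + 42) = (d + 6)/(d - 6)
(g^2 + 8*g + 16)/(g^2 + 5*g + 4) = (g + 4)/(g + 1)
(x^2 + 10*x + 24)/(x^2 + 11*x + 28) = (x + 6)/(x + 7)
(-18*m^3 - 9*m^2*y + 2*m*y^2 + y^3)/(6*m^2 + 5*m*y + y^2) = -3*m + y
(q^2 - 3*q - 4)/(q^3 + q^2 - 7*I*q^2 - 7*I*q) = (q - 4)/(q*(q - 7*I))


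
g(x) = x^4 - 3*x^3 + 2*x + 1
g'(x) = 4*x^3 - 9*x^2 + 2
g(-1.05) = 3.59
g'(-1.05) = -12.55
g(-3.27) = 213.70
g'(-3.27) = -234.10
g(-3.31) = 223.21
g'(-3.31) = -241.66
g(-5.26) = 1192.57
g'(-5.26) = -829.13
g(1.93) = -2.83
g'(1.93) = -2.77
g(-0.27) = 0.52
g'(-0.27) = 1.27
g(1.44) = -0.78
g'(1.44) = -4.72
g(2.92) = 4.85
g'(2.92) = 24.85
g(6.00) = 661.00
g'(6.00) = 542.00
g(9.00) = 4393.00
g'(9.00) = 2189.00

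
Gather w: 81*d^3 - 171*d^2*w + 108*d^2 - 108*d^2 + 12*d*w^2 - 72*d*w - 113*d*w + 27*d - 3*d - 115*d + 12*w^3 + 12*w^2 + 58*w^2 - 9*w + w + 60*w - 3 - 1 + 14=81*d^3 - 91*d + 12*w^3 + w^2*(12*d + 70) + w*(-171*d^2 - 185*d + 52) + 10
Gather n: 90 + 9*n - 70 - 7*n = 2*n + 20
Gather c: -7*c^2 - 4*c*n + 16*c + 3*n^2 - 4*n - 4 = -7*c^2 + c*(16 - 4*n) + 3*n^2 - 4*n - 4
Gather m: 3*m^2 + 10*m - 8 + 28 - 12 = 3*m^2 + 10*m + 8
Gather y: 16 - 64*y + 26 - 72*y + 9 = 51 - 136*y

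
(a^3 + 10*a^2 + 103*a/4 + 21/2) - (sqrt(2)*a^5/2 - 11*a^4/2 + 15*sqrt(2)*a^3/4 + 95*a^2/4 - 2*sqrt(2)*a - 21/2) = -sqrt(2)*a^5/2 + 11*a^4/2 - 15*sqrt(2)*a^3/4 + a^3 - 55*a^2/4 + 2*sqrt(2)*a + 103*a/4 + 21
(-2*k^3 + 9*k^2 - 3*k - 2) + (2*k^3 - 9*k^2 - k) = -4*k - 2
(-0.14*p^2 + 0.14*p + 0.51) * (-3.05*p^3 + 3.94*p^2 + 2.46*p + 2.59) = 0.427*p^5 - 0.9786*p^4 - 1.3483*p^3 + 1.9912*p^2 + 1.6172*p + 1.3209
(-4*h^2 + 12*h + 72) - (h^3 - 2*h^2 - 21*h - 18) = -h^3 - 2*h^2 + 33*h + 90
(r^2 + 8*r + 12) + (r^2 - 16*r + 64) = 2*r^2 - 8*r + 76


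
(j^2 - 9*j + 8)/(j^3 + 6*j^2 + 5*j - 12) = (j - 8)/(j^2 + 7*j + 12)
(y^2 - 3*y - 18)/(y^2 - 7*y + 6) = (y + 3)/(y - 1)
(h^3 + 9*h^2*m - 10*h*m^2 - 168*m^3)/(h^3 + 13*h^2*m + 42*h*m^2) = (h - 4*m)/h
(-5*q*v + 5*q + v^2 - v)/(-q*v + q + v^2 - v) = (5*q - v)/(q - v)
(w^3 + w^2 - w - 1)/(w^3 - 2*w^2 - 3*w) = (w^2 - 1)/(w*(w - 3))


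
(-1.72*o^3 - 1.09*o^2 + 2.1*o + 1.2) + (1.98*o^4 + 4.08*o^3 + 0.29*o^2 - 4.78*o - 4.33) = 1.98*o^4 + 2.36*o^3 - 0.8*o^2 - 2.68*o - 3.13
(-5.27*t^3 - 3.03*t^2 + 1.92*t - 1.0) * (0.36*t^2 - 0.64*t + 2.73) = -1.8972*t^5 + 2.282*t^4 - 11.7567*t^3 - 9.8607*t^2 + 5.8816*t - 2.73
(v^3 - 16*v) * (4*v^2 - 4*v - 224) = 4*v^5 - 4*v^4 - 288*v^3 + 64*v^2 + 3584*v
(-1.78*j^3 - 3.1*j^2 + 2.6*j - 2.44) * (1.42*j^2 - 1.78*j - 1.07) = -2.5276*j^5 - 1.2336*j^4 + 11.1146*j^3 - 4.7758*j^2 + 1.5612*j + 2.6108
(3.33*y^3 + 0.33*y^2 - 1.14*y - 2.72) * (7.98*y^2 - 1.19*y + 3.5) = 26.5734*y^5 - 1.3293*y^4 + 2.1651*y^3 - 19.194*y^2 - 0.7532*y - 9.52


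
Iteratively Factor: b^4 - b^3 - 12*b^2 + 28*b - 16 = (b - 2)*(b^3 + b^2 - 10*b + 8) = (b - 2)*(b + 4)*(b^2 - 3*b + 2) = (b - 2)^2*(b + 4)*(b - 1)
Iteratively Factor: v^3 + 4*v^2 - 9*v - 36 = (v - 3)*(v^2 + 7*v + 12) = (v - 3)*(v + 4)*(v + 3)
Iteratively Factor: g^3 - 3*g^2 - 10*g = (g - 5)*(g^2 + 2*g) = g*(g - 5)*(g + 2)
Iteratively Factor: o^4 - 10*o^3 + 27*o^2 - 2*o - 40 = (o - 5)*(o^3 - 5*o^2 + 2*o + 8) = (o - 5)*(o + 1)*(o^2 - 6*o + 8) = (o - 5)*(o - 4)*(o + 1)*(o - 2)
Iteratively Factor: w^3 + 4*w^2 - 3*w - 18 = (w + 3)*(w^2 + w - 6) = (w + 3)^2*(w - 2)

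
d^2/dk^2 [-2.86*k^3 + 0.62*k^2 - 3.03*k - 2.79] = 1.24 - 17.16*k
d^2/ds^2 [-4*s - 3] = 0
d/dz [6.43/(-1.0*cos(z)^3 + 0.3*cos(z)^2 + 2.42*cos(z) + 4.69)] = (-19.29*cos(z)^2 + 3.858*cos(z) + 15.5606)*sin(z)/(-1.0*cos(z)^3 + 0.3*cos(z)^2 + 2.42*cos(z) + 4.69)^2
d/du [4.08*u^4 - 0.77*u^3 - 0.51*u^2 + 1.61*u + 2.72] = 16.32*u^3 - 2.31*u^2 - 1.02*u + 1.61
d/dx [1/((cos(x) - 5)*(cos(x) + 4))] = (-sin(x) + sin(2*x))/((cos(x) - 5)^2*(cos(x) + 4)^2)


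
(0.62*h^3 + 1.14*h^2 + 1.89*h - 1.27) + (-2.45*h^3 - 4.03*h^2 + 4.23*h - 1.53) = -1.83*h^3 - 2.89*h^2 + 6.12*h - 2.8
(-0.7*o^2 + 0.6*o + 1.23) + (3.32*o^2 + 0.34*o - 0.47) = 2.62*o^2 + 0.94*o + 0.76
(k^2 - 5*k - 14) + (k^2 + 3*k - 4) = 2*k^2 - 2*k - 18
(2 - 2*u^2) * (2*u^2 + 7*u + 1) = -4*u^4 - 14*u^3 + 2*u^2 + 14*u + 2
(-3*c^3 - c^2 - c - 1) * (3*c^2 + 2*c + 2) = -9*c^5 - 9*c^4 - 11*c^3 - 7*c^2 - 4*c - 2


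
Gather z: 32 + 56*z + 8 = 56*z + 40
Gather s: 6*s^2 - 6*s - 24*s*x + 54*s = 6*s^2 + s*(48 - 24*x)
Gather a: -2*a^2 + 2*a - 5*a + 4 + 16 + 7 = -2*a^2 - 3*a + 27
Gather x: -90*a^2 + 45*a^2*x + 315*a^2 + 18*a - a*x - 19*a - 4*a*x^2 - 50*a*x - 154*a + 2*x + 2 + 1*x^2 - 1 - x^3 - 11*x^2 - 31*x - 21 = 225*a^2 - 155*a - x^3 + x^2*(-4*a - 10) + x*(45*a^2 - 51*a - 29) - 20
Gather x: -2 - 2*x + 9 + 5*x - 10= 3*x - 3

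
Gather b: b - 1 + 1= b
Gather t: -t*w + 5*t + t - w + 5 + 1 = t*(6 - w) - w + 6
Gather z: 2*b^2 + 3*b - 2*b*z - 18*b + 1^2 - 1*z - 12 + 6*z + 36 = 2*b^2 - 15*b + z*(5 - 2*b) + 25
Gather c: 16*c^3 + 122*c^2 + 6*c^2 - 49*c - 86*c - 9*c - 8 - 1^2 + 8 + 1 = 16*c^3 + 128*c^2 - 144*c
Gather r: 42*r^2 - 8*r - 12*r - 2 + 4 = 42*r^2 - 20*r + 2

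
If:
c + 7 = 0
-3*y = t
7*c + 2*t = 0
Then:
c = -7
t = 49/2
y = -49/6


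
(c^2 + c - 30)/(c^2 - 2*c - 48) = (c - 5)/(c - 8)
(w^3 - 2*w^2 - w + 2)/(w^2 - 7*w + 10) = (w^2 - 1)/(w - 5)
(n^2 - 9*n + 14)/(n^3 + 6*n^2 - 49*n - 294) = (n - 2)/(n^2 + 13*n + 42)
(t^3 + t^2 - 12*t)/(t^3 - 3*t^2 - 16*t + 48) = t/(t - 4)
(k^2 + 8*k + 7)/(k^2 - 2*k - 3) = (k + 7)/(k - 3)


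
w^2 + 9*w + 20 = (w + 4)*(w + 5)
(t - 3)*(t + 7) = t^2 + 4*t - 21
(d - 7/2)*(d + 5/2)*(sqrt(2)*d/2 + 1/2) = sqrt(2)*d^3/2 - sqrt(2)*d^2/2 + d^2/2 - 35*sqrt(2)*d/8 - d/2 - 35/8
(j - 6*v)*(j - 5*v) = j^2 - 11*j*v + 30*v^2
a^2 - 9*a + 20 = (a - 5)*(a - 4)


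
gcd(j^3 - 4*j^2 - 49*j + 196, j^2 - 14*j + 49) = j - 7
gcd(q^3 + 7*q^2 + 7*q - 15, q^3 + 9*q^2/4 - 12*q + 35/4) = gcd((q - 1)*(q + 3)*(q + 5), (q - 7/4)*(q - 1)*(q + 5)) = q^2 + 4*q - 5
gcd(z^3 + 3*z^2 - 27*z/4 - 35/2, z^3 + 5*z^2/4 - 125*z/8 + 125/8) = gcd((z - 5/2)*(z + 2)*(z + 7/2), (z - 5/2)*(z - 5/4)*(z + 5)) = z - 5/2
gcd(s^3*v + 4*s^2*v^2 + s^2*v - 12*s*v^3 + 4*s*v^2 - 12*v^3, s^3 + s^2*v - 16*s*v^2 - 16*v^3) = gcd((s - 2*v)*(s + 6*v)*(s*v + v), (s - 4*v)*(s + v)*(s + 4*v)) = 1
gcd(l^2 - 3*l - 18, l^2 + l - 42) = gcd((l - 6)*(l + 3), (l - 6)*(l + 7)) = l - 6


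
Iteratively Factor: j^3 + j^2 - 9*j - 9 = (j + 3)*(j^2 - 2*j - 3) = (j + 1)*(j + 3)*(j - 3)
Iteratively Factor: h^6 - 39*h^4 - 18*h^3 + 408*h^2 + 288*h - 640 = (h - 4)*(h^5 + 4*h^4 - 23*h^3 - 110*h^2 - 32*h + 160) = (h - 4)*(h + 4)*(h^4 - 23*h^2 - 18*h + 40) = (h - 5)*(h - 4)*(h + 4)*(h^3 + 5*h^2 + 2*h - 8) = (h - 5)*(h - 4)*(h + 4)^2*(h^2 + h - 2) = (h - 5)*(h - 4)*(h + 2)*(h + 4)^2*(h - 1)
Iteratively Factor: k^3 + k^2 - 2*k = (k - 1)*(k^2 + 2*k) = k*(k - 1)*(k + 2)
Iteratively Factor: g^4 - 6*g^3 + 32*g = (g + 2)*(g^3 - 8*g^2 + 16*g) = g*(g + 2)*(g^2 - 8*g + 16) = g*(g - 4)*(g + 2)*(g - 4)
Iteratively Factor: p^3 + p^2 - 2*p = (p)*(p^2 + p - 2) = p*(p + 2)*(p - 1)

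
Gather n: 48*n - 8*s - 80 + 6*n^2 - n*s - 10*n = 6*n^2 + n*(38 - s) - 8*s - 80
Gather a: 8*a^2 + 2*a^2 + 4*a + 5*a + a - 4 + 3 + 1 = 10*a^2 + 10*a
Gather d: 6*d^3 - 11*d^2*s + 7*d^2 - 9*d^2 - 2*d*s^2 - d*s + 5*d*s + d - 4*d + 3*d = 6*d^3 + d^2*(-11*s - 2) + d*(-2*s^2 + 4*s)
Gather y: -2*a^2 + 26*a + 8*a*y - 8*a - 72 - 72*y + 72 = -2*a^2 + 18*a + y*(8*a - 72)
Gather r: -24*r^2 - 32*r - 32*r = -24*r^2 - 64*r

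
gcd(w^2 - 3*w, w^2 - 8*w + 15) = w - 3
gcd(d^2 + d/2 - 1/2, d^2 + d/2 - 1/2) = d^2 + d/2 - 1/2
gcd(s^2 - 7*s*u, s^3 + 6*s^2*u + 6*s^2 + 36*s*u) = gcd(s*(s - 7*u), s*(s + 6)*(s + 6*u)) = s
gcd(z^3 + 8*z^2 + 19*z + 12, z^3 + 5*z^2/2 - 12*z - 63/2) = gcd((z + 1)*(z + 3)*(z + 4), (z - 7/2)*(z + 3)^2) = z + 3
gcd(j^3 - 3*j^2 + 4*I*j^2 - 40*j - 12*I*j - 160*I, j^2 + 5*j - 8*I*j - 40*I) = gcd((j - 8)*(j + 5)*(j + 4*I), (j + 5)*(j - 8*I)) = j + 5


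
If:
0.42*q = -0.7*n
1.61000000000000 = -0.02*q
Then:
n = 48.30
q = -80.50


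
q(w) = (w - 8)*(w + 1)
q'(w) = 2*w - 7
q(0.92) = -13.59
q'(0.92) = -5.16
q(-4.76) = 47.98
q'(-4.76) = -16.52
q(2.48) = -19.21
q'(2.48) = -2.04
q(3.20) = -20.16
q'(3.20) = -0.60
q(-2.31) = 13.51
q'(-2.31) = -11.62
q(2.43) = -19.11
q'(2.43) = -2.14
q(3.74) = -20.19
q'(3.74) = 0.48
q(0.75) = -12.69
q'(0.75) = -5.50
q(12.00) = 52.00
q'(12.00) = 17.00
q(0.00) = -8.00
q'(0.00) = -7.00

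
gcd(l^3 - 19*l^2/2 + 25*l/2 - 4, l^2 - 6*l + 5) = l - 1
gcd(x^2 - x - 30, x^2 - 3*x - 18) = x - 6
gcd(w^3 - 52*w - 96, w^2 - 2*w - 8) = w + 2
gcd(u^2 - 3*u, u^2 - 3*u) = u^2 - 3*u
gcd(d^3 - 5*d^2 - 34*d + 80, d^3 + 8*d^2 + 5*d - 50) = d^2 + 3*d - 10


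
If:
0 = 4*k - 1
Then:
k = 1/4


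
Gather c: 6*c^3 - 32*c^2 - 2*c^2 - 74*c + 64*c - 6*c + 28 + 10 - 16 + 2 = 6*c^3 - 34*c^2 - 16*c + 24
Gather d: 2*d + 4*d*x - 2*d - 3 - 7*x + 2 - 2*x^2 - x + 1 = 4*d*x - 2*x^2 - 8*x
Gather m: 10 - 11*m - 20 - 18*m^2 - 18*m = -18*m^2 - 29*m - 10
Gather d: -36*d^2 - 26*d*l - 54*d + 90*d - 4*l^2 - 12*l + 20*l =-36*d^2 + d*(36 - 26*l) - 4*l^2 + 8*l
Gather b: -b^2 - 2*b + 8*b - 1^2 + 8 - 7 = -b^2 + 6*b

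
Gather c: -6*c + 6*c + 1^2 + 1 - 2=0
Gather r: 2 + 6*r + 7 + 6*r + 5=12*r + 14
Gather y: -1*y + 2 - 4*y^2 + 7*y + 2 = -4*y^2 + 6*y + 4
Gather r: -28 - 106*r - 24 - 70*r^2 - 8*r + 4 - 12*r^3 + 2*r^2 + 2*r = -12*r^3 - 68*r^2 - 112*r - 48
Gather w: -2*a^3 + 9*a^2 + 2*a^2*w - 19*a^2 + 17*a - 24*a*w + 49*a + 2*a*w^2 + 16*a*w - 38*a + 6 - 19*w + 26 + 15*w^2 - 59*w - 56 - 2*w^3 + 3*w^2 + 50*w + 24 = -2*a^3 - 10*a^2 + 28*a - 2*w^3 + w^2*(2*a + 18) + w*(2*a^2 - 8*a - 28)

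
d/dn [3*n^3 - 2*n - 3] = 9*n^2 - 2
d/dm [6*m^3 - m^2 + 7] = 2*m*(9*m - 1)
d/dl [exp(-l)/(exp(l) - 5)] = (5 - 2*exp(l))*exp(-l)/(exp(2*l) - 10*exp(l) + 25)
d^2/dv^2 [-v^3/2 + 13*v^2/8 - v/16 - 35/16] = 13/4 - 3*v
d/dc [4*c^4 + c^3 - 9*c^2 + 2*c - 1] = 16*c^3 + 3*c^2 - 18*c + 2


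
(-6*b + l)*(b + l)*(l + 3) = -6*b^2*l - 18*b^2 - 5*b*l^2 - 15*b*l + l^3 + 3*l^2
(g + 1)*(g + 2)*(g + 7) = g^3 + 10*g^2 + 23*g + 14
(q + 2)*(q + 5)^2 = q^3 + 12*q^2 + 45*q + 50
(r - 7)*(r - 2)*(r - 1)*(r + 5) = r^4 - 5*r^3 - 27*r^2 + 101*r - 70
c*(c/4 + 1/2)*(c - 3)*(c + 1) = c^4/4 - 7*c^2/4 - 3*c/2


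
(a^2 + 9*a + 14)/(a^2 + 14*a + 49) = (a + 2)/(a + 7)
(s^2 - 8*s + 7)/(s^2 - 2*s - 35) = (s - 1)/(s + 5)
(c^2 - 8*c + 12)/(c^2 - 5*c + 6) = (c - 6)/(c - 3)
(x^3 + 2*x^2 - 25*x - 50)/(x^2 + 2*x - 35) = (x^2 + 7*x + 10)/(x + 7)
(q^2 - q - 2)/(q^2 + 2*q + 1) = (q - 2)/(q + 1)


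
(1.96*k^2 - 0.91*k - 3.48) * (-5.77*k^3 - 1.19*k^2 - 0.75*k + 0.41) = -11.3092*k^5 + 2.9183*k^4 + 19.6925*k^3 + 5.6273*k^2 + 2.2369*k - 1.4268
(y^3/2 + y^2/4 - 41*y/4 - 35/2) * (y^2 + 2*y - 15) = y^5/2 + 5*y^4/4 - 69*y^3/4 - 167*y^2/4 + 475*y/4 + 525/2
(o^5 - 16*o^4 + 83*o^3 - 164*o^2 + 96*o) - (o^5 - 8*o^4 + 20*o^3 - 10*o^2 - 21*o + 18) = -8*o^4 + 63*o^3 - 154*o^2 + 117*o - 18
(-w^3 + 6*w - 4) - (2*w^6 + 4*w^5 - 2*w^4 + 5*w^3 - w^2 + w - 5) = -2*w^6 - 4*w^5 + 2*w^4 - 6*w^3 + w^2 + 5*w + 1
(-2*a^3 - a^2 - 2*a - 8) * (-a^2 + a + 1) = 2*a^5 - a^4 - a^3 + 5*a^2 - 10*a - 8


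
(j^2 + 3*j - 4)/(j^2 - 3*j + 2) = (j + 4)/(j - 2)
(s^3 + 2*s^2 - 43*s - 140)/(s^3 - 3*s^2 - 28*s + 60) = (s^2 - 3*s - 28)/(s^2 - 8*s + 12)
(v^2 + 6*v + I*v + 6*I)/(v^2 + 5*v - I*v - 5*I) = (v^2 + v*(6 + I) + 6*I)/(v^2 + v*(5 - I) - 5*I)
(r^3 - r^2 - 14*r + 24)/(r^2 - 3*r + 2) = (r^2 + r - 12)/(r - 1)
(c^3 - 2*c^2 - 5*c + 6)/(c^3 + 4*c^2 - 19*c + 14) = (c^2 - c - 6)/(c^2 + 5*c - 14)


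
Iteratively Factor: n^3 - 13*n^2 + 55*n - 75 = (n - 5)*(n^2 - 8*n + 15) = (n - 5)*(n - 3)*(n - 5)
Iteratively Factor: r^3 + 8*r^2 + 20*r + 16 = (r + 2)*(r^2 + 6*r + 8) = (r + 2)^2*(r + 4)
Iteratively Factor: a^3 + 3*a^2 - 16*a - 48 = (a + 3)*(a^2 - 16) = (a + 3)*(a + 4)*(a - 4)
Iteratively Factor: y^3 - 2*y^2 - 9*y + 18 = (y + 3)*(y^2 - 5*y + 6) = (y - 3)*(y + 3)*(y - 2)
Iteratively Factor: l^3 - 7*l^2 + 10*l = (l)*(l^2 - 7*l + 10) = l*(l - 5)*(l - 2)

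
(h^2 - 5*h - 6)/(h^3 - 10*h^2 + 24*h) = (h + 1)/(h*(h - 4))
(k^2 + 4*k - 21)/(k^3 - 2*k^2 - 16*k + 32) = (k^2 + 4*k - 21)/(k^3 - 2*k^2 - 16*k + 32)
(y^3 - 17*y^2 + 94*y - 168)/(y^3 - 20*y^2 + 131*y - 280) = (y^2 - 10*y + 24)/(y^2 - 13*y + 40)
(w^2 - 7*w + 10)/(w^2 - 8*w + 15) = (w - 2)/(w - 3)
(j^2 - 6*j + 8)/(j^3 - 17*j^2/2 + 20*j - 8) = 2*(j - 2)/(2*j^2 - 9*j + 4)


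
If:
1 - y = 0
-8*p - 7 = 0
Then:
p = -7/8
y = 1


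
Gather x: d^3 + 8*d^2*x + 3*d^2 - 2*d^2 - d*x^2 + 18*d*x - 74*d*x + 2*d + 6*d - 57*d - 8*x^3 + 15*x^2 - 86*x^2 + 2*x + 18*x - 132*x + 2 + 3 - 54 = d^3 + d^2 - 49*d - 8*x^3 + x^2*(-d - 71) + x*(8*d^2 - 56*d - 112) - 49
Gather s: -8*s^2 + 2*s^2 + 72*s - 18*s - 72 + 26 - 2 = -6*s^2 + 54*s - 48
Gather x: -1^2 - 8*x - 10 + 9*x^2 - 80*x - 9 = 9*x^2 - 88*x - 20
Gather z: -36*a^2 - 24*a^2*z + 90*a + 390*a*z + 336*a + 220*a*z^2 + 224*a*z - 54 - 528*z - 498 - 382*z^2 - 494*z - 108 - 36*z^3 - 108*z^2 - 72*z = -36*a^2 + 426*a - 36*z^3 + z^2*(220*a - 490) + z*(-24*a^2 + 614*a - 1094) - 660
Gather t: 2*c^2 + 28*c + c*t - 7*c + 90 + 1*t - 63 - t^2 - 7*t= 2*c^2 + 21*c - t^2 + t*(c - 6) + 27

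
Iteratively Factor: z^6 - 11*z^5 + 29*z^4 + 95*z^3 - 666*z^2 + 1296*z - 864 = (z - 2)*(z^5 - 9*z^4 + 11*z^3 + 117*z^2 - 432*z + 432) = (z - 2)*(z + 4)*(z^4 - 13*z^3 + 63*z^2 - 135*z + 108) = (z - 3)*(z - 2)*(z + 4)*(z^3 - 10*z^2 + 33*z - 36) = (z - 4)*(z - 3)*(z - 2)*(z + 4)*(z^2 - 6*z + 9) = (z - 4)*(z - 3)^2*(z - 2)*(z + 4)*(z - 3)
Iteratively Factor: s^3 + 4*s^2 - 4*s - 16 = (s + 4)*(s^2 - 4) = (s - 2)*(s + 4)*(s + 2)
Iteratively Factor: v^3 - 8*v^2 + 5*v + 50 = (v + 2)*(v^2 - 10*v + 25) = (v - 5)*(v + 2)*(v - 5)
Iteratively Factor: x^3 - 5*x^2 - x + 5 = (x + 1)*(x^2 - 6*x + 5) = (x - 1)*(x + 1)*(x - 5)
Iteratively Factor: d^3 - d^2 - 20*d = (d + 4)*(d^2 - 5*d) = (d - 5)*(d + 4)*(d)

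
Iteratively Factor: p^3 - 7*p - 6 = (p + 1)*(p^2 - p - 6) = (p - 3)*(p + 1)*(p + 2)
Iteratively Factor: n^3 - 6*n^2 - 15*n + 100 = (n - 5)*(n^2 - n - 20) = (n - 5)*(n + 4)*(n - 5)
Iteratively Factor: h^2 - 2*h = (h - 2)*(h)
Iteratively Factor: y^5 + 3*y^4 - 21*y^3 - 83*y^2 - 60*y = (y)*(y^4 + 3*y^3 - 21*y^2 - 83*y - 60) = y*(y + 4)*(y^3 - y^2 - 17*y - 15) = y*(y + 3)*(y + 4)*(y^2 - 4*y - 5) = y*(y - 5)*(y + 3)*(y + 4)*(y + 1)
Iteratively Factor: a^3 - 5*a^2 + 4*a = (a)*(a^2 - 5*a + 4) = a*(a - 4)*(a - 1)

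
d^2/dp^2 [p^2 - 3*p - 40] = 2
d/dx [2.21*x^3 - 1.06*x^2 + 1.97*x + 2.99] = 6.63*x^2 - 2.12*x + 1.97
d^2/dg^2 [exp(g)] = exp(g)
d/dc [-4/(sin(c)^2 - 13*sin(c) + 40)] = 4*(2*sin(c) - 13)*cos(c)/(sin(c)^2 - 13*sin(c) + 40)^2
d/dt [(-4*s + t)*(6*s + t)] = 2*s + 2*t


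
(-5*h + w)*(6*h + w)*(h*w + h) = -30*h^3*w - 30*h^3 + h^2*w^2 + h^2*w + h*w^3 + h*w^2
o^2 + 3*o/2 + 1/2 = (o + 1/2)*(o + 1)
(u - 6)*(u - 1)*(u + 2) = u^3 - 5*u^2 - 8*u + 12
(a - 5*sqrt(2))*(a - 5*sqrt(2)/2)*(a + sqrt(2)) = a^3 - 13*sqrt(2)*a^2/2 + 10*a + 25*sqrt(2)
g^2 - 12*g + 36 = (g - 6)^2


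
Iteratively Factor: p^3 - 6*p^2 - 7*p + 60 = (p - 5)*(p^2 - p - 12) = (p - 5)*(p - 4)*(p + 3)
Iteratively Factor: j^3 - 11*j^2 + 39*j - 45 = (j - 3)*(j^2 - 8*j + 15) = (j - 3)^2*(j - 5)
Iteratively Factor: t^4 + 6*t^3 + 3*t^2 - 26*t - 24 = (t + 4)*(t^3 + 2*t^2 - 5*t - 6) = (t + 1)*(t + 4)*(t^2 + t - 6) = (t - 2)*(t + 1)*(t + 4)*(t + 3)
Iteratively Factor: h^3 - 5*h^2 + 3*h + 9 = (h - 3)*(h^2 - 2*h - 3) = (h - 3)*(h + 1)*(h - 3)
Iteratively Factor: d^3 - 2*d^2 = (d)*(d^2 - 2*d) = d*(d - 2)*(d)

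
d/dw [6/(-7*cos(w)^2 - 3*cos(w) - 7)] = -6*(14*cos(w) + 3)*sin(w)/(7*cos(w)^2 + 3*cos(w) + 7)^2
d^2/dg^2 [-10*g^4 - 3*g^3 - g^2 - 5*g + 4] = -120*g^2 - 18*g - 2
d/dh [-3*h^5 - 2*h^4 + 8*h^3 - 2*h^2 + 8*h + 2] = -15*h^4 - 8*h^3 + 24*h^2 - 4*h + 8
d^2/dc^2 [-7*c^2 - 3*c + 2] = -14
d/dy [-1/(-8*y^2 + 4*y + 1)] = 4*(1 - 4*y)/(-8*y^2 + 4*y + 1)^2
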